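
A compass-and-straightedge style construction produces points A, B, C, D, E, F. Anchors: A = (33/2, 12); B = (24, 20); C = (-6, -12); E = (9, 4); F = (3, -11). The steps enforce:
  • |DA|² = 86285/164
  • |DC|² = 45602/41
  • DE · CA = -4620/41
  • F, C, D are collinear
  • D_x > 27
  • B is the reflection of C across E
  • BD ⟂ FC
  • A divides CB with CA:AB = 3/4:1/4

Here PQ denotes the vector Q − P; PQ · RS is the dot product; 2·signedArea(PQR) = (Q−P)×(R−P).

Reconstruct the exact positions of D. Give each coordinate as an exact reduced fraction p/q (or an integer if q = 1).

D = (1113/41, -341/41)

1. D_x = 1113/41  [F, C, D are collinear ∩ BD ⟂ FC]
2. D_y = -341/41  [F, C, D are collinear ∩ BD ⟂ FC]
   → D = (1113/41, -341/41)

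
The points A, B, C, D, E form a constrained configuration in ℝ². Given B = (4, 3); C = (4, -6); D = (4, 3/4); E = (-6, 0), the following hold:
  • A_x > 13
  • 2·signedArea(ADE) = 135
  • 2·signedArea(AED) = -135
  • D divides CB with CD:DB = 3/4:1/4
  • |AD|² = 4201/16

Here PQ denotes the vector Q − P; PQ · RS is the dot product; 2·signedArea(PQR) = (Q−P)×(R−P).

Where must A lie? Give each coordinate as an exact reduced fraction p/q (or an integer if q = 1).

A = (14, -12)

1. A_x = 14  [line 3/4·x + -10·y + -261/2 = 0 ∩ |AD|² = 4201/16]
2. A_y = -12  [line 3/4·x + -10·y + -261/2 = 0 ∩ |AD|² = 4201/16]
   → A = (14, -12)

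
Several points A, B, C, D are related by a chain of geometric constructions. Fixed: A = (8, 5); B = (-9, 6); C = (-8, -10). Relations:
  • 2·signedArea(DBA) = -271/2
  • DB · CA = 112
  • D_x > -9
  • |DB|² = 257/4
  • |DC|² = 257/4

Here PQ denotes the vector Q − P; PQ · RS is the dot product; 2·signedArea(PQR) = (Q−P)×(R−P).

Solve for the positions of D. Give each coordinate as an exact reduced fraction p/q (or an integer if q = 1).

D = (-17/2, -2)

1. D_x = -17/2  [DB · CA = 112 ∩ 2·signedArea(DBA) = -271/2]
2. D_y = -2  [DB · CA = 112 ∩ 2·signedArea(DBA) = -271/2]
   → D = (-17/2, -2)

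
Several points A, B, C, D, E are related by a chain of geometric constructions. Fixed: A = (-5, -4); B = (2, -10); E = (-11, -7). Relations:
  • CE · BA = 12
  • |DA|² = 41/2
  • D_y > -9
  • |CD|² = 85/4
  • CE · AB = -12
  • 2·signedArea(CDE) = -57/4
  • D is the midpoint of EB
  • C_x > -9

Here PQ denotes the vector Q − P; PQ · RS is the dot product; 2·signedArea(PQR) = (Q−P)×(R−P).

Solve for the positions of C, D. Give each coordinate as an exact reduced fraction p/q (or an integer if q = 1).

1. D_x = -9/2  [D is the midpoint of EB]
2. D_y = -17/2  [D is the midpoint of EB]
   → D = (-9/2, -17/2)
3. C_x = -8  [CE · AB = -12 ∩ 2·signedArea(CDE) = -57/4]
4. C_y = -11/2  [CE · AB = -12 ∩ 2·signedArea(CDE) = -57/4]
   → C = (-8, -11/2)

C = (-8, -11/2)
D = (-9/2, -17/2)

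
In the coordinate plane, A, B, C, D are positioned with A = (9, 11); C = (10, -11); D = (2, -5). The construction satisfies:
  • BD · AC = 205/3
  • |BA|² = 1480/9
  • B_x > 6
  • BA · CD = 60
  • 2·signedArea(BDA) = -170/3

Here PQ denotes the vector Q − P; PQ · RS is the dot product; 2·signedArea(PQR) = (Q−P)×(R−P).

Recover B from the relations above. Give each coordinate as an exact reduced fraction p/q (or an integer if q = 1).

B = (7, -5/3)

1. B_x = 7  [BA · CD = 60 ∩ 2·signedArea(BDA) = -170/3]
2. B_y = -5/3  [BA · CD = 60 ∩ 2·signedArea(BDA) = -170/3]
   → B = (7, -5/3)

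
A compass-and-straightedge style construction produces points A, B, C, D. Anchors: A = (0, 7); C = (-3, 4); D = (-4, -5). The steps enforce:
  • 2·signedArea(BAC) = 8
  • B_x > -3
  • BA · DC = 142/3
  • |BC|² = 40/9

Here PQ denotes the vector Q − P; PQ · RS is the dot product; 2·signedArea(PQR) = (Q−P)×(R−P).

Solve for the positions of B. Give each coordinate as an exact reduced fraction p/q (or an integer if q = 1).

B = (-7/3, 2)

1. B_x = -7/3  [BA · DC = 142/3 ∩ 2·signedArea(BAC) = 8]
2. B_y = 2  [BA · DC = 142/3 ∩ 2·signedArea(BAC) = 8]
   → B = (-7/3, 2)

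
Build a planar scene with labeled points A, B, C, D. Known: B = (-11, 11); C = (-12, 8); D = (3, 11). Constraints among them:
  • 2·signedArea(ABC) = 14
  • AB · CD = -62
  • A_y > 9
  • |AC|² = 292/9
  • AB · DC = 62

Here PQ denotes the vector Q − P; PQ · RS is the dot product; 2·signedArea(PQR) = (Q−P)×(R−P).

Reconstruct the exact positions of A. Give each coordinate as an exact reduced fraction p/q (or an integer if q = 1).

A = (-20/3, 10)

1. A_x = -20/3  [AB · CD = -62 ∩ 2·signedArea(ABC) = 14]
2. A_y = 10  [AB · CD = -62 ∩ 2·signedArea(ABC) = 14]
   → A = (-20/3, 10)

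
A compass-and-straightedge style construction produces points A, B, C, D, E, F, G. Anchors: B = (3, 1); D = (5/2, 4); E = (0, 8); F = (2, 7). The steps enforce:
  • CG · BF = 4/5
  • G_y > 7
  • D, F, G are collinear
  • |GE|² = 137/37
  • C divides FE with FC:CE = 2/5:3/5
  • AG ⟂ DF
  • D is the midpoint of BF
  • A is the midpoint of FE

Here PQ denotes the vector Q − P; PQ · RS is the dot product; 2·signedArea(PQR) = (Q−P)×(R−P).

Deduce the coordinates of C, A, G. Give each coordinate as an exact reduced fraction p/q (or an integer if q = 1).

A = (1, 15/2)
C = (6/5, 37/5)
G = (70/37, 283/37)

1. C_x = 6/5  [C divides FE with FC:CE = 2/5:3/5]
2. C_y = 37/5  [C divides FE with FC:CE = 2/5:3/5]
   → C = (6/5, 37/5)
3. A_x = 1  [A is the midpoint of FE]
4. A_y = 15/2  [A is the midpoint of FE]
   → A = (1, 15/2)
5. G_x = 70/37  [D, F, G are collinear ∩ AG ⟂ DF]
6. G_y = 283/37  [D, F, G are collinear ∩ AG ⟂ DF]
   → G = (70/37, 283/37)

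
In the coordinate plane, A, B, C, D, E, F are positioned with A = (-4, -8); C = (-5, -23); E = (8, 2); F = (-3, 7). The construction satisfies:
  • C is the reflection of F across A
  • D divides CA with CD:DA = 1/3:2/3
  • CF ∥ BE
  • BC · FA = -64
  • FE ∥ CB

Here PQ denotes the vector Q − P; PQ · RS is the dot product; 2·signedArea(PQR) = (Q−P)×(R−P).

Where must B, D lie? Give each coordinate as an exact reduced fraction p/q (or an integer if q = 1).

B = (6, -28)
D = (-14/3, -18)

1. B_x = 6  [CF ∥ BE ∩ FE ∥ CB]
2. B_y = -28  [CF ∥ BE ∩ FE ∥ CB]
   → B = (6, -28)
3. D_x = -14/3  [D divides CA with CD:DA = 1/3:2/3]
4. D_y = -18  [D divides CA with CD:DA = 1/3:2/3]
   → D = (-14/3, -18)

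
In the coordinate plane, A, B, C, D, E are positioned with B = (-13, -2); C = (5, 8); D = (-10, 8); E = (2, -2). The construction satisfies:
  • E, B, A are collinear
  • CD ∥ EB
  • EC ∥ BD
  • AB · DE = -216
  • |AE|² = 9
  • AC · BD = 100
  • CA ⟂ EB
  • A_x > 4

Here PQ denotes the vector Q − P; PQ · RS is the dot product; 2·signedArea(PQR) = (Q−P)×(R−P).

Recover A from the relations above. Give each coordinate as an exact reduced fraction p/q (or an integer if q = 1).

A = (5, -2)

1. A_x = 5  [E, B, A are collinear ∩ CA ⟂ EB]
2. A_y = -2  [E, B, A are collinear ∩ CA ⟂ EB]
   → A = (5, -2)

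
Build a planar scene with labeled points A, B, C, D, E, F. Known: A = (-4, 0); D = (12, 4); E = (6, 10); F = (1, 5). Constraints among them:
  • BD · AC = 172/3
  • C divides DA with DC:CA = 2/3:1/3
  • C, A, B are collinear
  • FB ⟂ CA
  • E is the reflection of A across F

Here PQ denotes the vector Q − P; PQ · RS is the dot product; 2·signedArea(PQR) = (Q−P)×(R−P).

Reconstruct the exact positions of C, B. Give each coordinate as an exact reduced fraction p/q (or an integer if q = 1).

B = (32/17, 25/17)
C = (4/3, 4/3)

1. C_x = 4/3  [C divides DA with DC:CA = 2/3:1/3]
2. C_y = 4/3  [C divides DA with DC:CA = 2/3:1/3]
   → C = (4/3, 4/3)
3. B_x = 32/17  [C, A, B are collinear ∩ FB ⟂ CA]
4. B_y = 25/17  [C, A, B are collinear ∩ FB ⟂ CA]
   → B = (32/17, 25/17)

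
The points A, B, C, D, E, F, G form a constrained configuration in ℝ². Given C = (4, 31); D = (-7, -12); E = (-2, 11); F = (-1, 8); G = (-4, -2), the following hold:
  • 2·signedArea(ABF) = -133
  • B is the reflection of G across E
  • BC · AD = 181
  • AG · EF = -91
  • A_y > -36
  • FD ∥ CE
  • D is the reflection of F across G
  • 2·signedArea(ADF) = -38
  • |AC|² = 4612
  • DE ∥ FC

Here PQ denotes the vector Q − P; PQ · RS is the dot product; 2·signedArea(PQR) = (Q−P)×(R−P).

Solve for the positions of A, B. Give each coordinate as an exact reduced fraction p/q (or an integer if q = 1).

1. A_x = -12  [AG · EF = -91 ∩ 2·signedArea(ADF) = -38]
2. A_y = -35  [AG · EF = -91 ∩ 2·signedArea(ADF) = -38]
   → A = (-12, -35)
3. B_x = 0  [B is the reflection of G across E]
4. B_y = 24  [B is the reflection of G across E]
   → B = (0, 24)

A = (-12, -35)
B = (0, 24)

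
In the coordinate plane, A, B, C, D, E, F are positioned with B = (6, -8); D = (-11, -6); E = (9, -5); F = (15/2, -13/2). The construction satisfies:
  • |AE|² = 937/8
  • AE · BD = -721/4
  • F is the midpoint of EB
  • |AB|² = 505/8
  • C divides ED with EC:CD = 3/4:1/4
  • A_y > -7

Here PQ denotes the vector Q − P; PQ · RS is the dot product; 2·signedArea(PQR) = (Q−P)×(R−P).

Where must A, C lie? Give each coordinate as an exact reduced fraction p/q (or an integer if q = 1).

1. A_x = -7/4  [line 17·x + -2·y + 69/4 = 0 ∩ |AB|² = 505/8]
2. A_y = -25/4  [line 17·x + -2·y + 69/4 = 0 ∩ |AB|² = 505/8]
   → A = (-7/4, -25/4)
3. C_x = -6  [C divides ED with EC:CD = 3/4:1/4]
4. C_y = -23/4  [C divides ED with EC:CD = 3/4:1/4]
   → C = (-6, -23/4)

A = (-7/4, -25/4)
C = (-6, -23/4)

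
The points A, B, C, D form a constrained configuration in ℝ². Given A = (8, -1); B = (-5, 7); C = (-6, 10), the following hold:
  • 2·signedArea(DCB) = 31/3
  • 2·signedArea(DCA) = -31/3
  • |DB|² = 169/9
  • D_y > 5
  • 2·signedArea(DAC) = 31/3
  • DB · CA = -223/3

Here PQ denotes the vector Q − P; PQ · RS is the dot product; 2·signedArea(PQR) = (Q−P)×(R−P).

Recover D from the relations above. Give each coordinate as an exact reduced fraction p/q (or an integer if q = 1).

1. D_x = -1  [2·signedArea(DCA) = -31/3 ∩ 2·signedArea(DCB) = 31/3]
2. D_y = 16/3  [2·signedArea(DCA) = -31/3 ∩ 2·signedArea(DCB) = 31/3]
   → D = (-1, 16/3)

D = (-1, 16/3)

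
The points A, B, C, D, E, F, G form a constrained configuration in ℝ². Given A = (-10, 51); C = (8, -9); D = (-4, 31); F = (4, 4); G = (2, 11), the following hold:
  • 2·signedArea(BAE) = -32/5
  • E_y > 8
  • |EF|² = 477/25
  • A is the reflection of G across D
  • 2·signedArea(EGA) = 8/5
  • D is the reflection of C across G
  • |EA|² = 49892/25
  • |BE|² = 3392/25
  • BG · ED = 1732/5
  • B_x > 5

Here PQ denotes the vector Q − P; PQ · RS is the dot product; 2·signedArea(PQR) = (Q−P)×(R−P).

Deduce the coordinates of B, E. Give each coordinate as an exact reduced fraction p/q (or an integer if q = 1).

1. E_x = 14/5  [line -40·x + -12·y + 1052/5 = 0 ∩ |EF|² = 477/25]
2. E_y = 41/5  [line -40·x + -12·y + 1052/5 = 0 ∩ |EF|² = 477/25]
   → E = (14/5, 41/5)
3. B_x = 6  [2·signedArea(BAE) = -32/5 ∩ BG · ED = 1732/5]
4. B_y = -3  [2·signedArea(BAE) = -32/5 ∩ BG · ED = 1732/5]
   → B = (6, -3)

B = (6, -3)
E = (14/5, 41/5)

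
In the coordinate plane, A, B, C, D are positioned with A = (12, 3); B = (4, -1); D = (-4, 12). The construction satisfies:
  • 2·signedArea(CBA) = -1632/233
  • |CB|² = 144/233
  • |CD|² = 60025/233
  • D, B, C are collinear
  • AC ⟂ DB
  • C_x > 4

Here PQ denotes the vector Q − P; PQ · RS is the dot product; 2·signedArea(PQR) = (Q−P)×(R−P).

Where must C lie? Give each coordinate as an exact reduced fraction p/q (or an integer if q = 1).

C = (1028/233, -389/233)

1. C_x = 1028/233  [D, B, C are collinear ∩ AC ⟂ DB]
2. C_y = -389/233  [D, B, C are collinear ∩ AC ⟂ DB]
   → C = (1028/233, -389/233)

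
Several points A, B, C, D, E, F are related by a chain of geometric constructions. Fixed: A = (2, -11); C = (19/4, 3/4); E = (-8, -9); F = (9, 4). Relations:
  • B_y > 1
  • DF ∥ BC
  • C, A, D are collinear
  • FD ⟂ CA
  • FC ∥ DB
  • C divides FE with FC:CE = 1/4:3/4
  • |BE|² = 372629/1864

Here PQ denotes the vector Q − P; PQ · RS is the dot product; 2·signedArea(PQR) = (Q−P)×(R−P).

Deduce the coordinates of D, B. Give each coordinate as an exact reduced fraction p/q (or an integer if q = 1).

1. D_x = 6631/1165  [C, A, D are collinear ∩ FD ⟂ CA]
2. D_y = 5562/1165  [C, A, D are collinear ∩ FD ⟂ CA]
   → D = (6631/1165, 5562/1165)
3. B_x = 6719/4660  [DF ∥ BC ∩ FC ∥ DB]
4. B_y = 7103/4660  [DF ∥ BC ∩ FC ∥ DB]
   → B = (6719/4660, 7103/4660)

B = (6719/4660, 7103/4660)
D = (6631/1165, 5562/1165)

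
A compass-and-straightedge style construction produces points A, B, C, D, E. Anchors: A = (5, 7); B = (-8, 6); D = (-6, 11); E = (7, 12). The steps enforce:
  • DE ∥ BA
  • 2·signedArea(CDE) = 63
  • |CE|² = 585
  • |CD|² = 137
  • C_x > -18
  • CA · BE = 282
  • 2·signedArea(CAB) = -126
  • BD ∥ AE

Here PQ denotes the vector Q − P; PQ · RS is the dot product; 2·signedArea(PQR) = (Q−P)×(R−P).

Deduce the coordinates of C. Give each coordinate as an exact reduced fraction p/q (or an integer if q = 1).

C = (-17, 15)

1. C_x = -17  [2·signedArea(CAB) = -126 ∩ CA · BE = 282]
2. C_y = 15  [2·signedArea(CAB) = -126 ∩ CA · BE = 282]
   → C = (-17, 15)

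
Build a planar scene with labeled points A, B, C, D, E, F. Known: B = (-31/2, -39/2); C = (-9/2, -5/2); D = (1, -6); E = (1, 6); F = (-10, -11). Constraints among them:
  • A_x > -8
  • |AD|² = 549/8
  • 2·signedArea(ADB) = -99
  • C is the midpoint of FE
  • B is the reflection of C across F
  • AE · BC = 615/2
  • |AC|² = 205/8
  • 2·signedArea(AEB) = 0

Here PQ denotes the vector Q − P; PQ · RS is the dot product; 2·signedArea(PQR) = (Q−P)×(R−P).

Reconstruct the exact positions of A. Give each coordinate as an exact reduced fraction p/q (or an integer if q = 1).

1. A_x = -29/4  [2·signedArea(AEB) = 0 ∩ AE · BC = 615/2]
2. A_y = -27/4  [2·signedArea(AEB) = 0 ∩ AE · BC = 615/2]
   → A = (-29/4, -27/4)

A = (-29/4, -27/4)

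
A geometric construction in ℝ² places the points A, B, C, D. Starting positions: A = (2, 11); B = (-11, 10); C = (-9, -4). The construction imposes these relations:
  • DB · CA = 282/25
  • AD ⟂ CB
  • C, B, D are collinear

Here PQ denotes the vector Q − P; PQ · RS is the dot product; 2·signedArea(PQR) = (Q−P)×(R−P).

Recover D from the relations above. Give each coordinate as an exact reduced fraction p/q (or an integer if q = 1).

D = (-272/25, 229/25)

1. D_x = -272/25  [C, B, D are collinear ∩ AD ⟂ CB]
2. D_y = 229/25  [C, B, D are collinear ∩ AD ⟂ CB]
   → D = (-272/25, 229/25)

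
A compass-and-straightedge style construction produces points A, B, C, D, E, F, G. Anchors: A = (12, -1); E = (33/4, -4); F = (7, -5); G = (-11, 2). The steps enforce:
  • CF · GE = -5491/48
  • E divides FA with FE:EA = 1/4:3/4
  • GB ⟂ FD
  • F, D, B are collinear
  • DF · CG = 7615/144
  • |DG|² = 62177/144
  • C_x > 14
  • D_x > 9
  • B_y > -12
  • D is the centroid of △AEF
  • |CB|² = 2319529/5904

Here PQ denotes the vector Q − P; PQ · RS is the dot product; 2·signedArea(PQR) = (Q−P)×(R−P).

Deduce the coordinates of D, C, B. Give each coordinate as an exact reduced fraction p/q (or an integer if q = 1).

B = (-23/41, -453/41)
C = (179/12, 4/3)
D = (109/12, -10/3)

1. D_x = 109/12  [D is the centroid of △AEF]
2. D_y = -10/3  [D is the centroid of △AEF]
   → D = (109/12, -10/3)
3. C_x = 179/12  [CF · GE = -5491/48 ∩ DF · CG = 7615/144]
4. C_y = 4/3  [CF · GE = -5491/48 ∩ DF · CG = 7615/144]
   → C = (179/12, 4/3)
5. B_x = -23/41  [F, D, B are collinear ∩ GB ⟂ FD]
6. B_y = -453/41  [F, D, B are collinear ∩ GB ⟂ FD]
   → B = (-23/41, -453/41)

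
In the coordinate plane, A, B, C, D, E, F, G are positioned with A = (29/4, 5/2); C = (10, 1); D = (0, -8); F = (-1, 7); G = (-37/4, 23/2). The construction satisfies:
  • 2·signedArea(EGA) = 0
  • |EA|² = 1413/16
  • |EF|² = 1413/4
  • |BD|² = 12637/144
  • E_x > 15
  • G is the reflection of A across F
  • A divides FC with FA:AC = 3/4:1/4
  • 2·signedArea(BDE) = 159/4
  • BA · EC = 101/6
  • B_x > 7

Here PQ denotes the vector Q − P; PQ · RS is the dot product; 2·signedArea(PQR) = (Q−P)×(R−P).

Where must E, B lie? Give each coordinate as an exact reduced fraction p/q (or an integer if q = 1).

B = (91/12, -5/2)
E = (31/2, -2)

1. E_x = 31/2  [line 9·x + 33/2·y + -213/2 = 0 ∩ |EF|² = 1413/4]
2. E_y = -2  [line 9·x + 33/2·y + -213/2 = 0 ∩ |EF|² = 1413/4]
   → E = (31/2, -2)
3. B_x = 91/12  [2·signedArea(BDE) = 159/4 ∩ BA · EC = 101/6]
4. B_y = -5/2  [2·signedArea(BDE) = 159/4 ∩ BA · EC = 101/6]
   → B = (91/12, -5/2)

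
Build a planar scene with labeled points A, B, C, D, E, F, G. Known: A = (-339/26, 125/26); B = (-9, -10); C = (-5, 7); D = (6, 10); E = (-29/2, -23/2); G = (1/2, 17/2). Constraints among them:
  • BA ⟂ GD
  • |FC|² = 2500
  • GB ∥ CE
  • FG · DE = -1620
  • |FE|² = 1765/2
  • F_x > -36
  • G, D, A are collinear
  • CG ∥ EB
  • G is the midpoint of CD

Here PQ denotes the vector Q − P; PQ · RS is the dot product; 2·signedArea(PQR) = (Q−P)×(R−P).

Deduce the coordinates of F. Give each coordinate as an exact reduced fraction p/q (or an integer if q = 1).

1. F_x = -35  [line 41/2·x + 43/2·y + 1427 = 0 ∩ |FC|² = 2500]
2. F_y = -33  [line 41/2·x + 43/2·y + 1427 = 0 ∩ |FC|² = 2500]
   → F = (-35, -33)

F = (-35, -33)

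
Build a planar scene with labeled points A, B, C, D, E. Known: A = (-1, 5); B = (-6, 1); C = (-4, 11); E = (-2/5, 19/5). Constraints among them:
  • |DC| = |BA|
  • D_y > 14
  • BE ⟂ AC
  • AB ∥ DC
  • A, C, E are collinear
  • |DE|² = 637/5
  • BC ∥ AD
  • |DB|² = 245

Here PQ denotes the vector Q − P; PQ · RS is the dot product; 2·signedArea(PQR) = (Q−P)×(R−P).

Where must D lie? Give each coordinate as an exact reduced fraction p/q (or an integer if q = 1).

D = (1, 15)

1. D_x = 1  [AB ∥ DC ∩ BC ∥ AD]
2. D_y = 15  [AB ∥ DC ∩ BC ∥ AD]
   → D = (1, 15)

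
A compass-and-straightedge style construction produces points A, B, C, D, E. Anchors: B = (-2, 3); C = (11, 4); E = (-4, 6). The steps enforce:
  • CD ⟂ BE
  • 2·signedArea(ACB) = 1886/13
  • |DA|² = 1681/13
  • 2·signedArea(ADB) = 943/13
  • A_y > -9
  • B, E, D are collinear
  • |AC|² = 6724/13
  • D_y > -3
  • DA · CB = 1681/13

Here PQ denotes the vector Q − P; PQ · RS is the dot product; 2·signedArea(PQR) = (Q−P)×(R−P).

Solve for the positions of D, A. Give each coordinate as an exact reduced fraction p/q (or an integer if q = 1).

A = (-103/13, -112/13)
D = (20/13, -30/13)

1. D_x = 20/13  [B, E, D are collinear ∩ CD ⟂ BE]
2. D_y = -30/13  [B, E, D are collinear ∩ CD ⟂ BE]
   → D = (20/13, -30/13)
3. A_x = -103/13  [2·signedArea(ACB) = 1886/13 ∩ DA · CB = 1681/13]
4. A_y = -112/13  [2·signedArea(ACB) = 1886/13 ∩ DA · CB = 1681/13]
   → A = (-103/13, -112/13)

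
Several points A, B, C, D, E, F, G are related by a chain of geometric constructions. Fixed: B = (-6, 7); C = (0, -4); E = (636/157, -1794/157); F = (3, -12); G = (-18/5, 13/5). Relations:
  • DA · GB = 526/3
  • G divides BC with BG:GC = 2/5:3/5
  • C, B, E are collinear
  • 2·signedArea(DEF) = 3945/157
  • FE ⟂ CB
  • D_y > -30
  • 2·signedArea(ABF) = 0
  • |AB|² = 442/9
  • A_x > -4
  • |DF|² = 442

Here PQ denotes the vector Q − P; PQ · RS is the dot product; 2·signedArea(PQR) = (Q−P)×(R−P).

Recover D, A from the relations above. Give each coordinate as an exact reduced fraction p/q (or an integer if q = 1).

A = (-3, 2/3)
D = (2214/157, -4687/157)

1. D_x = 2214/157  [line 90/157·x + -165/157·y + -6195/157 = 0 ∩ |DF|² = 442]
2. D_y = -4687/157  [line 90/157·x + -165/157·y + -6195/157 = 0 ∩ |DF|² = 442]
   → D = (2214/157, -4687/157)
3. A_x = -3  [2·signedArea(ABF) = 0 ∩ DA · GB = 526/3]
4. A_y = 2/3  [2·signedArea(ABF) = 0 ∩ DA · GB = 526/3]
   → A = (-3, 2/3)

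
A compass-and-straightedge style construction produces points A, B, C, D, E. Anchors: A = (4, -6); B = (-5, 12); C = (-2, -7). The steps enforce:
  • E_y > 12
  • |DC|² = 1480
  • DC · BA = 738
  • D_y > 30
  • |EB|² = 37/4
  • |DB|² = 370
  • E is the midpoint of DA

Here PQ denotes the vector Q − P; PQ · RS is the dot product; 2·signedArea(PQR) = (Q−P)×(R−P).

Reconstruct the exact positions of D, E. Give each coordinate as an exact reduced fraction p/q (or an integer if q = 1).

D = (-8, 31)
E = (-2, 25/2)

1. D_x = -8  [line -9·x + 18·y + -630 = 0 ∩ |DC|² = 1480]
2. D_y = 31  [line -9·x + 18·y + -630 = 0 ∩ |DC|² = 1480]
   → D = (-8, 31)
3. E_x = -2  [E is the midpoint of DA]
4. E_y = 25/2  [E is the midpoint of DA]
   → E = (-2, 25/2)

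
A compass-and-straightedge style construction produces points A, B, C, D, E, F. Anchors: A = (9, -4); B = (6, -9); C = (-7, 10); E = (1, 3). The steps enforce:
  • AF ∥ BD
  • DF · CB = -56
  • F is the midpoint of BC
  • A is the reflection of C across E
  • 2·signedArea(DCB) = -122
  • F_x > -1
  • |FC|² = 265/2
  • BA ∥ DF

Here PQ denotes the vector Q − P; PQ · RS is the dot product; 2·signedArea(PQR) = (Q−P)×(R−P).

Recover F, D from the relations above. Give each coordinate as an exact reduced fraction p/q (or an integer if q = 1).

1. F_x = -1/2  [F is the midpoint of BC]
2. F_y = 1/2  [F is the midpoint of BC]
   → F = (-1/2, 1/2)
3. D_x = -7/2  [BA ∥ DF ∩ AF ∥ BD]
4. D_y = -9/2  [BA ∥ DF ∩ AF ∥ BD]
   → D = (-7/2, -9/2)

D = (-7/2, -9/2)
F = (-1/2, 1/2)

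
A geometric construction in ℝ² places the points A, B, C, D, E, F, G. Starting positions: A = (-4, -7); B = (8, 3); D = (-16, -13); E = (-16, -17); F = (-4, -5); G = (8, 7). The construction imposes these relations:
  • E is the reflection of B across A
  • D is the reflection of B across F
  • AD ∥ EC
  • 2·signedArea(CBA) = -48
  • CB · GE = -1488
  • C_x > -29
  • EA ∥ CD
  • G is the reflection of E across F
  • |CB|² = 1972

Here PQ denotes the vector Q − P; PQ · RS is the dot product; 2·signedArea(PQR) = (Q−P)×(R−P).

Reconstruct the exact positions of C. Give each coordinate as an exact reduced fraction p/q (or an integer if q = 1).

1. C_x = -28  [EA ∥ CD ∩ AD ∥ EC]
2. C_y = -23  [EA ∥ CD ∩ AD ∥ EC]
   → C = (-28, -23)

C = (-28, -23)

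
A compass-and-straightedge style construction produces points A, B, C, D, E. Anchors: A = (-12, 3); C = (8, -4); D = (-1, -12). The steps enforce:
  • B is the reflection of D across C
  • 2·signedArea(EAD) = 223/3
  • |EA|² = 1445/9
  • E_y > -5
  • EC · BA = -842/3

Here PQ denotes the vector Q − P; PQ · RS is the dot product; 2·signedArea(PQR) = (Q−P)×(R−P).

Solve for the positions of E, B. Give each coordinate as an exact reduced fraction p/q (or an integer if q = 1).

B = (17, 4)
E = (-5/3, -13/3)

1. B_x = 17  [B is the reflection of D across C]
2. B_y = 4  [B is the reflection of D across C]
   → B = (17, 4)
3. E_x = -5/3  [EC · BA = -842/3 ∩ 2·signedArea(EAD) = 223/3]
4. E_y = -13/3  [EC · BA = -842/3 ∩ 2·signedArea(EAD) = 223/3]
   → E = (-5/3, -13/3)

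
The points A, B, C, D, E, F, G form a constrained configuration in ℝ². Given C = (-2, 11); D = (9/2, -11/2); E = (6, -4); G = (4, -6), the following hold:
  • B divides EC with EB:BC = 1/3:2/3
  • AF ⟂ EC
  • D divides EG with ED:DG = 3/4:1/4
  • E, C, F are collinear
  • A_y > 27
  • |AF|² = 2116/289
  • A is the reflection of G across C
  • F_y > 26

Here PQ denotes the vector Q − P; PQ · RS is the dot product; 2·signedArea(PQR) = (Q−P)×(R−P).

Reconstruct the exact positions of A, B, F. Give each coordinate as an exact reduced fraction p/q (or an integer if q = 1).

A = (-8, 28)
B = (10/3, 1)
F = (-3002/289, 7724/289)

1. A_x = -8  [A is the reflection of G across C]
2. A_y = 28  [A is the reflection of G across C]
   → A = (-8, 28)
3. B_x = 10/3  [B divides EC with EB:BC = 1/3:2/3]
4. B_y = 1  [B divides EC with EB:BC = 1/3:2/3]
   → B = (10/3, 1)
5. F_x = -3002/289  [E, C, F are collinear ∩ AF ⟂ EC]
6. F_y = 7724/289  [E, C, F are collinear ∩ AF ⟂ EC]
   → F = (-3002/289, 7724/289)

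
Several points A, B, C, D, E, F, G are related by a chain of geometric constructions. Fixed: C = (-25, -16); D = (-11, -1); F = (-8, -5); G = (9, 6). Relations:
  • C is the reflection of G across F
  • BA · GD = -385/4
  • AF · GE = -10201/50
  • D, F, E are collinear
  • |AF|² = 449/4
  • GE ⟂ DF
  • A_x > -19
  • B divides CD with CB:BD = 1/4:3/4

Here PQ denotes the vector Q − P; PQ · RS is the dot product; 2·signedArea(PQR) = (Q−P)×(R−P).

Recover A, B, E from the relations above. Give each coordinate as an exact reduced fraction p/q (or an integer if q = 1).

1. B_x = -43/2  [B divides CD with CB:BD = 1/4:3/4]
2. B_y = -49/4  [B divides CD with CB:BD = 1/4:3/4]
   → B = (-43/2, -49/4)
3. E_x = -179/25  [D, F, E are collinear ∩ GE ⟂ DF]
4. E_y = -153/25  [D, F, E are collinear ∩ GE ⟂ DF]
   → E = (-179/25, -153/25)
5. A_x = -18  [AF · GE = -10201/50 ∩ BA · GD = -385/4]
6. A_y = -17/2  [AF · GE = -10201/50 ∩ BA · GD = -385/4]
   → A = (-18, -17/2)

A = (-18, -17/2)
B = (-43/2, -49/4)
E = (-179/25, -153/25)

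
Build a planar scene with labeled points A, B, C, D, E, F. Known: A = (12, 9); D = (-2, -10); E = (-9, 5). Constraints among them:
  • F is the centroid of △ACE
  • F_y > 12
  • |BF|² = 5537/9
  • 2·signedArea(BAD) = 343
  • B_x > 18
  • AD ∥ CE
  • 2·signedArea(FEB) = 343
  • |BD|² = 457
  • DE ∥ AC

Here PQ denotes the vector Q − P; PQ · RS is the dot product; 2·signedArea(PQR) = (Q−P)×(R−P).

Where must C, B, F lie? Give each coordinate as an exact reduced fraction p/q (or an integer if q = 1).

B = (19, -6)
C = (5, 24)
F = (8/3, 38/3)

1. C_x = 5  [AD ∥ CE ∩ DE ∥ AC]
2. C_y = 24  [AD ∥ CE ∩ DE ∥ AC]
   → C = (5, 24)
3. B_x = 19  [line 19·x + -14·y + -445 = 0 ∩ |BD|² = 457]
4. B_y = -6  [line 19·x + -14·y + -445 = 0 ∩ |BD|² = 457]
   → B = (19, -6)
5. F_x = 8/3  [F is the centroid of △ACE]
6. F_y = 38/3  [F is the centroid of △ACE]
   → F = (8/3, 38/3)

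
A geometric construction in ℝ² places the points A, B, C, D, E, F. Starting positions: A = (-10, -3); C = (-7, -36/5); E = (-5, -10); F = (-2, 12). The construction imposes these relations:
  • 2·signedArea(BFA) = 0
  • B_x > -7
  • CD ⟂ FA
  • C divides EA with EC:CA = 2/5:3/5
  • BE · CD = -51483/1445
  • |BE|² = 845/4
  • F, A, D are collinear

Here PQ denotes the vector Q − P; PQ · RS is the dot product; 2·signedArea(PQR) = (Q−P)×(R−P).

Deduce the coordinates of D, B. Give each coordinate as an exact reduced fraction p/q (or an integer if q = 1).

1. D_x = -3202/289  [F, A, D are collinear ∩ CD ⟂ FA]
2. D_y = -1452/289  [F, A, D are collinear ∩ CD ⟂ FA]
   → D = (-3202/289, -1452/289)
3. B_x = -6  [line 15·x + -8·y + 126 = 0 ∩ |BE|² = 845/4]
4. B_y = 9/2  [line 15·x + -8·y + 126 = 0 ∩ |BE|² = 845/4]
   → B = (-6, 9/2)

B = (-6, 9/2)
D = (-3202/289, -1452/289)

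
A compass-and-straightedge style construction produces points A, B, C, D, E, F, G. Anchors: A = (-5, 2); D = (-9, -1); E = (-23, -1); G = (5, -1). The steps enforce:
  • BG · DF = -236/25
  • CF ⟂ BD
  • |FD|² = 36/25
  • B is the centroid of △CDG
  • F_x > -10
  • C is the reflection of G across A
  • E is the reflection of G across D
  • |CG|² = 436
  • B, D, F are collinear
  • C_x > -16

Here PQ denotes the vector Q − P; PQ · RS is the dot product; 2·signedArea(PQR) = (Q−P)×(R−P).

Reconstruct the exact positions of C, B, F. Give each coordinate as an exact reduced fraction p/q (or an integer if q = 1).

1. C_x = -15  [C is the reflection of G across A]
2. C_y = 5  [C is the reflection of G across A]
   → C = (-15, 5)
3. B_x = -19/3  [B is the centroid of △CDG]
4. B_y = 1  [B is the centroid of △CDG]
   → B = (-19/3, 1)
5. F_x = -249/25  [B, D, F are collinear ∩ CF ⟂ BD]
6. F_y = -43/25  [B, D, F are collinear ∩ CF ⟂ BD]
   → F = (-249/25, -43/25)

B = (-19/3, 1)
C = (-15, 5)
F = (-249/25, -43/25)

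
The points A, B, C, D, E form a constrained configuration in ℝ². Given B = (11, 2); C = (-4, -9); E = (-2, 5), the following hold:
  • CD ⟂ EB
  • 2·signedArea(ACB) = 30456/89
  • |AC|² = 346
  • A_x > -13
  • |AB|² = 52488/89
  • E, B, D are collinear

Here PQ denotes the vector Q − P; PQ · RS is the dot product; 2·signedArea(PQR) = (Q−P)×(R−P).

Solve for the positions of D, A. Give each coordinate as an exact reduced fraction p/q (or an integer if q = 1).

1. D_x = -74/89  [E, B, D are collinear ∩ CD ⟂ EB]
2. D_y = 421/89  [E, B, D are collinear ∩ CD ⟂ EB]
   → D = (-74/89, 421/89)
3. A_x = -1127/89  [line -11·x + 15·y + -22357/89 = 0 ∩ |AC|² = 346]
4. A_y = 664/89  [line -11·x + 15·y + -22357/89 = 0 ∩ |AC|² = 346]
   → A = (-1127/89, 664/89)

A = (-1127/89, 664/89)
D = (-74/89, 421/89)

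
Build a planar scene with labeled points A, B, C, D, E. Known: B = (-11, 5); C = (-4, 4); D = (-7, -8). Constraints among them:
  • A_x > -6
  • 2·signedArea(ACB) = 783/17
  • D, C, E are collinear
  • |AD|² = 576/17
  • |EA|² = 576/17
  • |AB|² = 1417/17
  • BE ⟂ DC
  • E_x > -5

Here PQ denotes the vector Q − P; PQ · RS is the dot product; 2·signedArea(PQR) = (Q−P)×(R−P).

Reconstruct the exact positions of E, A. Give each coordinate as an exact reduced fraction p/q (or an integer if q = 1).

A = (-95/17, -40/17)
E = (-71/17, 56/17)

1. E_x = -71/17  [D, C, E are collinear ∩ BE ⟂ DC]
2. E_y = 56/17  [D, C, E are collinear ∩ BE ⟂ DC]
   → E = (-71/17, 56/17)
3. A_x = -95/17  [line -1·x + -7·y + -375/17 = 0 ∩ |AD|² = 576/17]
4. A_y = -40/17  [line -1·x + -7·y + -375/17 = 0 ∩ |AD|² = 576/17]
   → A = (-95/17, -40/17)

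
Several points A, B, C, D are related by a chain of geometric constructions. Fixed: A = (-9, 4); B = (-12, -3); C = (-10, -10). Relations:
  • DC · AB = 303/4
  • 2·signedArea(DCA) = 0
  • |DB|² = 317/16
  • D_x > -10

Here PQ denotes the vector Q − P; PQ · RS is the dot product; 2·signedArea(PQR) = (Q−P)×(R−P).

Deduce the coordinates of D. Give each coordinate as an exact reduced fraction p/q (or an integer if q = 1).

1. D_x = -37/4  [2·signedArea(DCA) = 0 ∩ DC · AB = 303/4]
2. D_y = 1/2  [2·signedArea(DCA) = 0 ∩ DC · AB = 303/4]
   → D = (-37/4, 1/2)

D = (-37/4, 1/2)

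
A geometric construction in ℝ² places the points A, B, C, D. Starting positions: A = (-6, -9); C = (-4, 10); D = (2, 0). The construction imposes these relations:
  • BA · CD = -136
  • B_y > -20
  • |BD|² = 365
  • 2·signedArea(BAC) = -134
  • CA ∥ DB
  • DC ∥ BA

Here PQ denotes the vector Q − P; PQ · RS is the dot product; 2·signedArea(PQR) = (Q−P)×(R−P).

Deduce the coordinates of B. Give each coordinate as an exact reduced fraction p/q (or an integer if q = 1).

1. B_x = 0  [DC ∥ BA ∩ CA ∥ DB]
2. B_y = -19  [DC ∥ BA ∩ CA ∥ DB]
   → B = (0, -19)

B = (0, -19)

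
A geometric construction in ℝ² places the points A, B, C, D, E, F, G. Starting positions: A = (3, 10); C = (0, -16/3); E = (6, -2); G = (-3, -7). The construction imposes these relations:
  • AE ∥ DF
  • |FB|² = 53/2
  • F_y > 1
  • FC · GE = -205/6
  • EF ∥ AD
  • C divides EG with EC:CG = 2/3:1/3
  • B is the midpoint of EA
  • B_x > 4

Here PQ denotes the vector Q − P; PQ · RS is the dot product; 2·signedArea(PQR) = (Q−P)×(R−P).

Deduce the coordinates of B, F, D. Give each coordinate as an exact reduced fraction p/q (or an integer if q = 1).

1. B_x = 9/2  [B is the midpoint of EA]
2. B_y = 4  [B is the midpoint of EA]
   → B = (9/2, 4)
3. F_x = 0  [line -9·x + -5·y + 15/2 = 0 ∩ |FB|² = 53/2]
4. F_y = 3/2  [line -9·x + -5·y + 15/2 = 0 ∩ |FB|² = 53/2]
   → F = (0, 3/2)
5. D_x = -3  [AE ∥ DF ∩ EF ∥ AD]
6. D_y = 27/2  [AE ∥ DF ∩ EF ∥ AD]
   → D = (-3, 27/2)

B = (9/2, 4)
D = (-3, 27/2)
F = (0, 3/2)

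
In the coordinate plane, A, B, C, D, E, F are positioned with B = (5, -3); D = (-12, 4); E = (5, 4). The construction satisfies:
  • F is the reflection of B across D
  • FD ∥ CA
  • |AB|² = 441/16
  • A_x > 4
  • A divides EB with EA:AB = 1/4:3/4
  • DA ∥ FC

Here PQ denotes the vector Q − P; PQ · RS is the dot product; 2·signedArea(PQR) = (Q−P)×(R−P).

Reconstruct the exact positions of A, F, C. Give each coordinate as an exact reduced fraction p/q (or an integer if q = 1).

1. A_x = 5  [A divides EB with EA:AB = 1/4:3/4]
2. A_y = 9/4  [A divides EB with EA:AB = 1/4:3/4]
   → A = (5, 9/4)
3. F_x = -29  [F is the reflection of B across D]
4. F_y = 11  [F is the reflection of B across D]
   → F = (-29, 11)
5. C_x = -12  [FD ∥ CA ∩ DA ∥ FC]
6. C_y = 37/4  [FD ∥ CA ∩ DA ∥ FC]
   → C = (-12, 37/4)

A = (5, 9/4)
C = (-12, 37/4)
F = (-29, 11)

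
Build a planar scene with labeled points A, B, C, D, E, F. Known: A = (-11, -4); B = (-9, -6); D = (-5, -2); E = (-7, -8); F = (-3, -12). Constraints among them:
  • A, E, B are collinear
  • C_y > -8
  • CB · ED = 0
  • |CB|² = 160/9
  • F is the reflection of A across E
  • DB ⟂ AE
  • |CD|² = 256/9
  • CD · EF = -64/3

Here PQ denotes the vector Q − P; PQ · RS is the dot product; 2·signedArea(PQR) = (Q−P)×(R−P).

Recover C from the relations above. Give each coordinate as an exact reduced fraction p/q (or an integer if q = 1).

C = (-5, -22/3)

1. C_x = -5  [CB · ED = 0 ∩ CD · EF = -64/3]
2. C_y = -22/3  [CB · ED = 0 ∩ CD · EF = -64/3]
   → C = (-5, -22/3)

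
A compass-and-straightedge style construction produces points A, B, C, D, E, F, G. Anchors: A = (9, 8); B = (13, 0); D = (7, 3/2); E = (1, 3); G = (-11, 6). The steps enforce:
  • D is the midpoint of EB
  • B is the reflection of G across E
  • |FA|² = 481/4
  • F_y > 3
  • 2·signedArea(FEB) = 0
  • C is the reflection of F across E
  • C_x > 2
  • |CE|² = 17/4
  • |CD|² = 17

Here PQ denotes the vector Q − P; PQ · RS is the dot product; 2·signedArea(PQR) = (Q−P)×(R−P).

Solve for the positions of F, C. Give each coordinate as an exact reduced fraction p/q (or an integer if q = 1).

C = (3, 5/2)
F = (-1, 7/2)

1. F_x = -1  [line 3·x + 12·y + -39 = 0 ∩ |FA|² = 481/4]
2. F_y = 7/2  [line 3·x + 12·y + -39 = 0 ∩ |FA|² = 481/4]
   → F = (-1, 7/2)
3. C_x = 3  [C is the reflection of F across E]
4. C_y = 5/2  [C is the reflection of F across E]
   → C = (3, 5/2)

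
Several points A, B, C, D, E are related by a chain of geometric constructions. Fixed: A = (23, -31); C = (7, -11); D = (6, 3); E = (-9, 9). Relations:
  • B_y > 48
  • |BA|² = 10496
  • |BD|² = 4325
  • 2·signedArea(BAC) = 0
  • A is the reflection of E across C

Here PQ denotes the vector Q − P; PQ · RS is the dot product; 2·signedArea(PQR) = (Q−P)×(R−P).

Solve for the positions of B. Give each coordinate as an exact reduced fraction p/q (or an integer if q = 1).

1. B_x = -41  [line -20·x + -16·y + -36 = 0 ∩ |BA|² = 10496]
2. B_y = 49  [line -20·x + -16·y + -36 = 0 ∩ |BA|² = 10496]
   → B = (-41, 49)

B = (-41, 49)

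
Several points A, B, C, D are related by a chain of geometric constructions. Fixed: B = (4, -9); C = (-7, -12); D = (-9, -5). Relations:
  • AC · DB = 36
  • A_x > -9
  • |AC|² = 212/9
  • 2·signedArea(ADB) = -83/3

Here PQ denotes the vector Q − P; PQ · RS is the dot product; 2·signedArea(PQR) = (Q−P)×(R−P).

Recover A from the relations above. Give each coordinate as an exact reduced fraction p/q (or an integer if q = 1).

A = (-25/3, -22/3)

1. A_x = -25/3  [2·signedArea(ADB) = -83/3 ∩ AC · DB = 36]
2. A_y = -22/3  [2·signedArea(ADB) = -83/3 ∩ AC · DB = 36]
   → A = (-25/3, -22/3)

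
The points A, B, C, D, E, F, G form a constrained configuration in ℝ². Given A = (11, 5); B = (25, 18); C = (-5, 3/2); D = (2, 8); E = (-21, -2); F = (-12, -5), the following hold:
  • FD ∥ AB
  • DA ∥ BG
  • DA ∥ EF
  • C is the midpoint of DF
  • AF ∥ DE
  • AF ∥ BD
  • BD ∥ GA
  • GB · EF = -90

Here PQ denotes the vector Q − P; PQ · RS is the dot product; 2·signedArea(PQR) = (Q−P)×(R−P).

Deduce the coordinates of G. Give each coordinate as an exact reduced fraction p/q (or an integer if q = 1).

G = (34, 15)

1. G_x = 34  [BD ∥ GA ∩ DA ∥ BG]
2. G_y = 15  [BD ∥ GA ∩ DA ∥ BG]
   → G = (34, 15)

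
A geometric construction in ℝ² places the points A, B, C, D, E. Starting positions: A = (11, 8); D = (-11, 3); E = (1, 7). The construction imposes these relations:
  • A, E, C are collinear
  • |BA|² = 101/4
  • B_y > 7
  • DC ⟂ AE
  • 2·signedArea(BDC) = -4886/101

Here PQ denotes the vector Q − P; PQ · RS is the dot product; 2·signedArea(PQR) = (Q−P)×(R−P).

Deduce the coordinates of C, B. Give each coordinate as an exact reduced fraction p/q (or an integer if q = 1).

B = (6, 15/2)
C = (-1139/101, 583/101)

1. C_x = -1139/101  [A, E, C are collinear ∩ DC ⟂ AE]
2. C_y = 583/101  [A, E, C are collinear ∩ DC ⟂ AE]
   → C = (-1139/101, 583/101)
3. B_x = 6  [line -280/101·x + -28/101·y + 1890/101 = 0 ∩ |BA|² = 101/4]
4. B_y = 15/2  [line -280/101·x + -28/101·y + 1890/101 = 0 ∩ |BA|² = 101/4]
   → B = (6, 15/2)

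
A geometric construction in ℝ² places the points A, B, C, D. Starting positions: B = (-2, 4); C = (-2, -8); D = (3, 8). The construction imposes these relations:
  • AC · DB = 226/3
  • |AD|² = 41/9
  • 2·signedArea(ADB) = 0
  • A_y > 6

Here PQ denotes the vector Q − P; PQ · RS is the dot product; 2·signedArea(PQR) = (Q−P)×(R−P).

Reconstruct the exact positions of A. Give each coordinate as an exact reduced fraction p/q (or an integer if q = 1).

A = (4/3, 20/3)

1. A_x = 4/3  [2·signedArea(ADB) = 0 ∩ AC · DB = 226/3]
2. A_y = 20/3  [2·signedArea(ADB) = 0 ∩ AC · DB = 226/3]
   → A = (4/3, 20/3)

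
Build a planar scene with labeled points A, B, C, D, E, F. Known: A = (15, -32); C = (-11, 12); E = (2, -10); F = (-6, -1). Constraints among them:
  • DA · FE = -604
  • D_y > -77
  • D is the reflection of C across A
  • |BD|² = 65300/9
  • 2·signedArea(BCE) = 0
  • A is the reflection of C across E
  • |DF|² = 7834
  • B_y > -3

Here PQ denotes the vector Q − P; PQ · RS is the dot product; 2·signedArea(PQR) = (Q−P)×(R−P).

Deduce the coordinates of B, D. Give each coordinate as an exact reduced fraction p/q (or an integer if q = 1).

1. D_x = 41  [D is the reflection of C across A]
2. D_y = -76  [D is the reflection of C across A]
   → D = (41, -76)
3. B_x = -7/3  [line 22·x + 13·y + 86 = 0 ∩ |BD|² = 65300/9]
4. B_y = -8/3  [line 22·x + 13·y + 86 = 0 ∩ |BD|² = 65300/9]
   → B = (-7/3, -8/3)

B = (-7/3, -8/3)
D = (41, -76)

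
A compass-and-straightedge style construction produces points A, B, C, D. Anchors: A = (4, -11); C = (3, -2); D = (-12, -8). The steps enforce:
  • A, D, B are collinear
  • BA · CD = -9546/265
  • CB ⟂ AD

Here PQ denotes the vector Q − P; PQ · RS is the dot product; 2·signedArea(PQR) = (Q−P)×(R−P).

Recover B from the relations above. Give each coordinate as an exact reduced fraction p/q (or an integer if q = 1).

1. B_x = 372/265  [A, D, B are collinear ∩ CB ⟂ AD]
2. B_y = -2786/265  [A, D, B are collinear ∩ CB ⟂ AD]
   → B = (372/265, -2786/265)

B = (372/265, -2786/265)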